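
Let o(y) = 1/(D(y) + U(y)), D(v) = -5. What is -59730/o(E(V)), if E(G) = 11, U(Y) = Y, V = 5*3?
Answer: -358380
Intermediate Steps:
V = 15
o(y) = 1/(-5 + y)
-59730/o(E(V)) = -59730/(1/(-5 + 11)) = -59730/(1/6) = -59730/⅙ = -59730*6 = -358380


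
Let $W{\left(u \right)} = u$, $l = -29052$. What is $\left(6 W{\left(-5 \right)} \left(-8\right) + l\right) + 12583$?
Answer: $-16229$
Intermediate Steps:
$\left(6 W{\left(-5 \right)} \left(-8\right) + l\right) + 12583 = \left(6 \left(-5\right) \left(-8\right) - 29052\right) + 12583 = \left(\left(-30\right) \left(-8\right) - 29052\right) + 12583 = \left(240 - 29052\right) + 12583 = -28812 + 12583 = -16229$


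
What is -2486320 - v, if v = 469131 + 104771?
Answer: -3060222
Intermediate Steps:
v = 573902
-2486320 - v = -2486320 - 1*573902 = -2486320 - 573902 = -3060222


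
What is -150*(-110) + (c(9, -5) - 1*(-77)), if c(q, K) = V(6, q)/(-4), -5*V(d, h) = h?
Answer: 331549/20 ≈ 16577.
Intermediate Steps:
V(d, h) = -h/5
c(q, K) = q/20 (c(q, K) = -q/5/(-4) = -q/5*(-¼) = q/20)
-150*(-110) + (c(9, -5) - 1*(-77)) = -150*(-110) + ((1/20)*9 - 1*(-77)) = 16500 + (9/20 + 77) = 16500 + 1549/20 = 331549/20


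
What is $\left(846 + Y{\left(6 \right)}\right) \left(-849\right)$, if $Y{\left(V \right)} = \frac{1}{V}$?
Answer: $- \frac{1436791}{2} \approx -7.184 \cdot 10^{5}$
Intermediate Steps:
$\left(846 + Y{\left(6 \right)}\right) \left(-849\right) = \left(846 + \frac{1}{6}\right) \left(-849\right) = \frac{5077}{6} \left(-849\right) = - \frac{1436791}{2}$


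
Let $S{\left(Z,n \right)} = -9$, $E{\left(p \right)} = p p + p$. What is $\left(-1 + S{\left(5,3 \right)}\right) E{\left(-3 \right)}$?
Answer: $-60$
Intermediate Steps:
$E{\left(p \right)} = p + p^{2}$ ($E{\left(p \right)} = p^{2} + p = p + p^{2}$)
$\left(-1 + S{\left(5,3 \right)}\right) E{\left(-3 \right)} = \left(-1 - 9\right) \left(- 3 \left(1 - 3\right)\right) = - 10 \left(\left(-3\right) \left(-2\right)\right) = \left(-10\right) 6 = -60$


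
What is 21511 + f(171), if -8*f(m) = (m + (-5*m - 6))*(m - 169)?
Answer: 43367/2 ≈ 21684.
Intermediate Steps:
f(m) = -(-169 + m)*(-6 - 4*m)/8 (f(m) = -(m + (-5*m - 6))*(m - 169)/8 = -(m + (-6 - 5*m))*(-169 + m)/8 = -(-6 - 4*m)*(-169 + m)/8 = -(-169 + m)*(-6 - 4*m)/8)
21511 + f(171) = 21511 + (-507/4 + (½)*171² - 335/4*171) = 21511 + (-507/4 + (½)*29241 - 57285/4) = 21511 + (-507/4 + 29241/2 - 57285/4) = 21511 + 345/2 = 43367/2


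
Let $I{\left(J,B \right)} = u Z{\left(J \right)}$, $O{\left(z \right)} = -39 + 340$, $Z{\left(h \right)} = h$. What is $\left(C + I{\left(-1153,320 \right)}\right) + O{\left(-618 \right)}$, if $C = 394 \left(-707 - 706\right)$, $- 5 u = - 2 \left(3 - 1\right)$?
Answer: $- \frac{2786717}{5} \approx -5.5734 \cdot 10^{5}$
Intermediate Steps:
$u = \frac{4}{5}$ ($u = - \frac{\left(-2\right) \left(3 - 1\right)}{5} = - \frac{\left(-2\right) 2}{5} = \left(- \frac{1}{5}\right) \left(-4\right) = \frac{4}{5} \approx 0.8$)
$O{\left(z \right)} = 301$
$I{\left(J,B \right)} = \frac{4 J}{5}$
$C = -556722$ ($C = 394 \left(-1413\right) = -556722$)
$\left(C + I{\left(-1153,320 \right)}\right) + O{\left(-618 \right)} = \left(-556722 + \frac{4}{5} \left(-1153\right)\right) + 301 = \left(-556722 - \frac{4612}{5}\right) + 301 = - \frac{2788222}{5} + 301 = - \frac{2786717}{5}$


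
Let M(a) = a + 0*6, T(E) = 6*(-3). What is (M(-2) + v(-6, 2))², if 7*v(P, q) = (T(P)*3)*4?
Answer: 52900/49 ≈ 1079.6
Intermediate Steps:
T(E) = -18
M(a) = a (M(a) = a + 0 = a)
v(P, q) = -216/7 (v(P, q) = (-18*3*4)/7 = (-54*4)/7 = (⅐)*(-216) = -216/7)
(M(-2) + v(-6, 2))² = (-2 - 216/7)² = (-230/7)² = 52900/49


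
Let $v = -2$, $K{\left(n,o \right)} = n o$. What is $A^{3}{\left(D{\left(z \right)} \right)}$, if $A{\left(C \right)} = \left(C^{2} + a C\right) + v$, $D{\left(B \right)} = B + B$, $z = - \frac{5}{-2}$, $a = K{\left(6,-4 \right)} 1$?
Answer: $-912673$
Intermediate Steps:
$a = -24$ ($a = 6 \left(-4\right) 1 = \left(-24\right) 1 = -24$)
$z = \frac{5}{2}$ ($z = \left(-5\right) \left(- \frac{1}{2}\right) = \frac{5}{2} \approx 2.5$)
$D{\left(B \right)} = 2 B$
$A{\left(C \right)} = -2 + C^{2} - 24 C$ ($A{\left(C \right)} = \left(C^{2} - 24 C\right) - 2 = -2 + C^{2} - 24 C$)
$A^{3}{\left(D{\left(z \right)} \right)} = \left(-2 + \left(2 \cdot \frac{5}{2}\right)^{2} - 24 \cdot 2 \cdot \frac{5}{2}\right)^{3} = \left(-2 + 5^{2} - 120\right)^{3} = \left(-2 + 25 - 120\right)^{3} = \left(-97\right)^{3} = -912673$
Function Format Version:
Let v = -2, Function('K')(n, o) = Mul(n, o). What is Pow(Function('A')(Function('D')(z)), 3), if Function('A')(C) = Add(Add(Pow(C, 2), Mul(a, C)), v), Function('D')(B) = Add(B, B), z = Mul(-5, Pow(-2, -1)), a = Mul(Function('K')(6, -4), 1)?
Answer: -912673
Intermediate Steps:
a = -24 (a = Mul(Mul(6, -4), 1) = Mul(-24, 1) = -24)
z = Rational(5, 2) (z = Mul(-5, Rational(-1, 2)) = Rational(5, 2) ≈ 2.5000)
Function('D')(B) = Mul(2, B)
Function('A')(C) = Add(-2, Pow(C, 2), Mul(-24, C)) (Function('A')(C) = Add(Add(Pow(C, 2), Mul(-24, C)), -2) = Add(-2, Pow(C, 2), Mul(-24, C)))
Pow(Function('A')(Function('D')(z)), 3) = Pow(Add(-2, Pow(Mul(2, Rational(5, 2)), 2), Mul(-24, Mul(2, Rational(5, 2)))), 3) = Pow(Add(-2, Pow(5, 2), Mul(-24, 5)), 3) = Pow(Add(-2, 25, -120), 3) = Pow(-97, 3) = -912673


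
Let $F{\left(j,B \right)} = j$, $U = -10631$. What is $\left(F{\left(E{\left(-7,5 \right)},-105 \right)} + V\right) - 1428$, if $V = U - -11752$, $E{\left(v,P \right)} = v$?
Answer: $-314$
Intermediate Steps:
$V = 1121$ ($V = -10631 - -11752 = -10631 + 11752 = 1121$)
$\left(F{\left(E{\left(-7,5 \right)},-105 \right)} + V\right) - 1428 = \left(-7 + 1121\right) - 1428 = 1114 - 1428 = -314$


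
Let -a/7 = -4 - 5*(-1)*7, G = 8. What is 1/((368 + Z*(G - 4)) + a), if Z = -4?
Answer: 1/135 ≈ 0.0074074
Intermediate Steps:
a = -217 (a = -7*(-4 - 5*(-1)*7) = -7*(-4 + 5*7) = -7*(-4 + 35) = -7*31 = -217)
1/((368 + Z*(G - 4)) + a) = 1/((368 - 4*(8 - 4)) - 217) = 1/((368 - 4*4) - 217) = 1/((368 - 16) - 217) = 1/(352 - 217) = 1/135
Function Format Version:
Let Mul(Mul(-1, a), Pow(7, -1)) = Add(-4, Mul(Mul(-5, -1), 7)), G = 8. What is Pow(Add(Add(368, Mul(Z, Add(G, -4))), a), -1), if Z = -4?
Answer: Rational(1, 135) ≈ 0.0074074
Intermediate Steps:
a = -217 (a = Mul(-7, Add(-4, Mul(Mul(-5, -1), 7))) = Mul(-7, Add(-4, Mul(5, 7))) = Mul(-7, Add(-4, 35)) = Mul(-7, 31) = -217)
Pow(Add(Add(368, Mul(Z, Add(G, -4))), a), -1) = Pow(Add(Add(368, Mul(-4, Add(8, -4))), -217), -1) = Pow(Add(Add(368, Mul(-4, 4)), -217), -1) = Pow(Add(Add(368, -16), -217), -1) = Pow(Add(352, -217), -1) = Pow(135, -1) = Rational(1, 135)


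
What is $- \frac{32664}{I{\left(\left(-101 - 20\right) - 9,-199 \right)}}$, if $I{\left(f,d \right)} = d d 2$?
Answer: $- \frac{16332}{39601} \approx -0.41241$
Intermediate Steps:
$I{\left(f,d \right)} = 2 d^{2}$ ($I{\left(f,d \right)} = d^{2} \cdot 2 = 2 d^{2}$)
$- \frac{32664}{I{\left(\left(-101 - 20\right) - 9,-199 \right)}} = - \frac{32664}{2 \left(-199\right)^{2}} = - \frac{32664}{2 \cdot 39601} = - \frac{32664}{79202} = \left(-32664\right) \frac{1}{79202} = - \frac{16332}{39601}$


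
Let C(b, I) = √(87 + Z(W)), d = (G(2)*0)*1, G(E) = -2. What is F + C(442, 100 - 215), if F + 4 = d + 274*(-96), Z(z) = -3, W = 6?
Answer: -26308 + 2*√21 ≈ -26299.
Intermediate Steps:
d = 0 (d = -2*0*1 = 0*1 = 0)
F = -26308 (F = -4 + (0 + 274*(-96)) = -4 + (0 - 26304) = -4 - 26304 = -26308)
C(b, I) = 2*√21 (C(b, I) = √(87 - 3) = √84 = 2*√21)
F + C(442, 100 - 215) = -26308 + 2*√21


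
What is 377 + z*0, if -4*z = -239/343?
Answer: 377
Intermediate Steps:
z = 239/1372 (z = -(-239)/(4*343) = -1/4*(-239/343) = 239/1372 ≈ 0.17420)
377 + z*0 = 377 + (239/1372)*0 = 377 + 0 = 377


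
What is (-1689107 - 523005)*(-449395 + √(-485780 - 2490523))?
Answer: 994112072240 - 2212112*I*√2976303 ≈ 9.9411e+11 - 3.8163e+9*I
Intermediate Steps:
(-1689107 - 523005)*(-449395 + √(-485780 - 2490523)) = -2212112*(-449395 + √(-2976303)) = -2212112*(-449395 + I*√2976303) = 994112072240 - 2212112*I*√2976303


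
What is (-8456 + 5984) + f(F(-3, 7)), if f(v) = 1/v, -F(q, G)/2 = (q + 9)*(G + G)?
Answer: -415297/168 ≈ -2472.0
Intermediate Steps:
F(q, G) = -4*G*(9 + q) (F(q, G) = -2*(q + 9)*(G + G) = -2*(9 + q)*2*G = -4*G*(9 + q))
(-8456 + 5984) + f(F(-3, 7)) = (-8456 + 5984) + 1/(-4*7*(9 - 3)) = -2472 + 1/(-4*7*6) = -2472 + 1/(-168) = -2472 - 1/168 = -415297/168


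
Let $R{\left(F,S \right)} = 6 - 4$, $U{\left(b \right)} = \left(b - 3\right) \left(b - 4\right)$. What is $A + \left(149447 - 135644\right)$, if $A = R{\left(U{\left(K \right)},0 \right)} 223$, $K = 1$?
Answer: $14249$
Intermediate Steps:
$U{\left(b \right)} = \left(-4 + b\right) \left(-3 + b\right)$ ($U{\left(b \right)} = \left(-3 + b\right) \left(-4 + b\right) = \left(-4 + b\right) \left(-3 + b\right)$)
$R{\left(F,S \right)} = 2$ ($R{\left(F,S \right)} = 6 - 4 = 2$)
$A = 446$ ($A = 2 \cdot 223 = 446$)
$A + \left(149447 - 135644\right) = 446 + \left(149447 - 135644\right) = 446 + 13803 = 14249$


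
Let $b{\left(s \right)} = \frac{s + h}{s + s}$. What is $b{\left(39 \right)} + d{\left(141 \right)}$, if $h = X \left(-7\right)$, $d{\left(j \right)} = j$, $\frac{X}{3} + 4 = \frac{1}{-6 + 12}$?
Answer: $\frac{22235}{156} \approx 142.53$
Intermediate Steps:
$X = - \frac{23}{2}$ ($X = -12 + \frac{3}{-6 + 12} = -12 + \frac{3}{6} = -12 + 3 \cdot \frac{1}{6} = -12 + \frac{1}{2} = - \frac{23}{2} \approx -11.5$)
$h = \frac{161}{2}$ ($h = \left(- \frac{23}{2}\right) \left(-7\right) = \frac{161}{2} \approx 80.5$)
$b{\left(s \right)} = \frac{\frac{161}{2} + s}{2 s}$ ($b{\left(s \right)} = \frac{s + \frac{161}{2}}{s + s} = \frac{\frac{161}{2} + s}{2 s}$)
$b{\left(39 \right)} + d{\left(141 \right)} = \frac{161 + 2 \cdot 39}{4 \cdot 39} + 141 = \frac{1}{4} \cdot \frac{1}{39} \left(161 + 78\right) + 141 = \frac{1}{4} \cdot \frac{1}{39} \cdot 239 + 141 = \frac{239}{156} + 141 = \frac{22235}{156}$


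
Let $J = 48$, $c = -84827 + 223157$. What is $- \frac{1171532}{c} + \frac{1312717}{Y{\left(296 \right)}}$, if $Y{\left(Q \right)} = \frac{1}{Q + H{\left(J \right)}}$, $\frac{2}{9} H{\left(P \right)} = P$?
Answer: $\frac{46486563922394}{69165} \approx 6.7211 \cdot 10^{8}$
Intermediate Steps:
$c = 138330$
$H{\left(P \right)} = \frac{9 P}{2}$
$Y{\left(Q \right)} = \frac{1}{216 + Q}$ ($Y{\left(Q \right)} = \frac{1}{Q + \frac{9}{2} \cdot 48} = \frac{1}{Q + 216} = \frac{1}{216 + Q}$)
$- \frac{1171532}{c} + \frac{1312717}{Y{\left(296 \right)}} = - \frac{1171532}{138330} + \frac{1312717}{\frac{1}{216 + 296}} = \left(-1171532\right) \frac{1}{138330} + \frac{1312717}{\frac{1}{512}} = - \frac{585766}{69165} + 1312717 \frac{1}{\frac{1}{512}} = - \frac{585766}{69165} + 1312717 \cdot 512 = - \frac{585766}{69165} + 672111104 = \frac{46486563922394}{69165}$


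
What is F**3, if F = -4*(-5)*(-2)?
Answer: -64000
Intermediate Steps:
F = -40 (F = -4*(-5)*(-2) = 20*(-2) = -40)
F**3 = (-40)**3 = -64000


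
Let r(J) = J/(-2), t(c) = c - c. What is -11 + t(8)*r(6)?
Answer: -11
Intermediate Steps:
t(c) = 0
r(J) = -J/2 (r(J) = J*(-½) = -J/2)
-11 + t(8)*r(6) = -11 + 0*(-½*6) = -11 + 0*(-3) = -11 + 0 = -11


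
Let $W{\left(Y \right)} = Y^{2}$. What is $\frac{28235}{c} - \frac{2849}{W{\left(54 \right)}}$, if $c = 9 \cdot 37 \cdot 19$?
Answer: $\frac{7145293}{2049948} \approx 3.4856$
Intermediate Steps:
$c = 6327$ ($c = 333 \cdot 19 = 6327$)
$\frac{28235}{c} - \frac{2849}{W{\left(54 \right)}} = \frac{28235}{6327} - \frac{2849}{54^{2}} = 28235 \cdot \frac{1}{6327} - \frac{2849}{2916} = \frac{28235}{6327} - \frac{2849}{2916} = \frac{7145293}{2049948}$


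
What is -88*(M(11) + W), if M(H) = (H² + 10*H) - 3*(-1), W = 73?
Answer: -27016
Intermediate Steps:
M(H) = 3 + H² + 10*H (M(H) = (H² + 10*H) + 3 = 3 + H² + 10*H)
-88*(M(11) + W) = -88*((3 + 11² + 10*11) + 73) = -88*((3 + 121 + 110) + 73) = -88*(234 + 73) = -88*307 = -27016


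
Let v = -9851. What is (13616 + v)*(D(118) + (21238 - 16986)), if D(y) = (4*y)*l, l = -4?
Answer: 8900460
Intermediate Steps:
D(y) = -16*y (D(y) = (4*y)*(-4) = -16*y)
(13616 + v)*(D(118) + (21238 - 16986)) = (13616 - 9851)*(-16*118 + (21238 - 16986)) = 3765*(-1888 + 4252) = 3765*2364 = 8900460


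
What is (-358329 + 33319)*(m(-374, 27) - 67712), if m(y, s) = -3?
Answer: 22008052150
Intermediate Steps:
(-358329 + 33319)*(m(-374, 27) - 67712) = (-358329 + 33319)*(-3 - 67712) = -325010*(-67715) = 22008052150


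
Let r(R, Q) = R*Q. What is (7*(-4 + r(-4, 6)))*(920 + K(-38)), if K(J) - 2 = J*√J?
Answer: -180712 + 7448*I*√38 ≈ -1.8071e+5 + 45913.0*I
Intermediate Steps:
K(J) = 2 + J^(3/2) (K(J) = 2 + J*√J = 2 + J^(3/2))
r(R, Q) = Q*R
(7*(-4 + r(-4, 6)))*(920 + K(-38)) = (7*(-4 + 6*(-4)))*(920 + (2 + (-38)^(3/2))) = (7*(-4 - 24))*(920 + (2 - 38*I*√38)) = (7*(-28))*(922 - 38*I*√38) = -196*(922 - 38*I*√38) = -180712 + 7448*I*√38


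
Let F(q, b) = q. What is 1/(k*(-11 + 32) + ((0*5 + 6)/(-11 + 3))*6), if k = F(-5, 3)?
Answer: -2/219 ≈ -0.0091324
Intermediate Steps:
k = -5
1/(k*(-11 + 32) + ((0*5 + 6)/(-11 + 3))*6) = 1/(-5*(-11 + 32) + ((0*5 + 6)/(-11 + 3))*6) = 1/(-5*21 + ((0 + 6)/(-8))*6) = 1/(-105 + (6*(-1/8))*6) = 1/(-105 - 3/4*6) = 1/(-105 - 9/2) = 1/(-219/2) = -2/219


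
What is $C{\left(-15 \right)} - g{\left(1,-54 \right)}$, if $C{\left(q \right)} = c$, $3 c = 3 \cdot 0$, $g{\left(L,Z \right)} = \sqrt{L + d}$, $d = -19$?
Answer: $- 3 i \sqrt{2} \approx - 4.2426 i$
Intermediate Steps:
$g{\left(L,Z \right)} = \sqrt{-19 + L}$ ($g{\left(L,Z \right)} = \sqrt{L - 19} = \sqrt{-19 + L}$)
$c = 0$ ($c = \frac{3 \cdot 0}{3} = \frac{1}{3} \cdot 0 = 0$)
$C{\left(q \right)} = 0$
$C{\left(-15 \right)} - g{\left(1,-54 \right)} = 0 - \sqrt{-19 + 1} = 0 - \sqrt{-18} = 0 - 3 i \sqrt{2} = - 3 i \sqrt{2}$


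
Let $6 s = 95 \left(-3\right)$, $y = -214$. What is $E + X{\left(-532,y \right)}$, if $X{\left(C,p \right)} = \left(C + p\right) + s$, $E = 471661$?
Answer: $\frac{941735}{2} \approx 4.7087 \cdot 10^{5}$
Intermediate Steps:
$s = - \frac{95}{2}$ ($s = \frac{95 \left(-3\right)}{6} = \frac{1}{6} \left(-285\right) = - \frac{95}{2} \approx -47.5$)
$X{\left(C,p \right)} = - \frac{95}{2} + C + p$ ($X{\left(C,p \right)} = \left(C + p\right) - \frac{95}{2} = - \frac{95}{2} + C + p$)
$E + X{\left(-532,y \right)} = 471661 - \frac{1587}{2} = \frac{941735}{2}$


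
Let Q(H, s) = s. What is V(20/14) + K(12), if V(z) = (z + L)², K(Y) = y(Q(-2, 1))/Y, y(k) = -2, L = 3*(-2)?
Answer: 6095/294 ≈ 20.731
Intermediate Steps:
L = -6
K(Y) = -2/Y
V(z) = (-6 + z)² (V(z) = (z - 6)² = (-6 + z)²)
V(20/14) + K(12) = (-6 + 20/14)² - 2/12 = (-6 + 20*(1/14))² - 2*1/12 = (-6 + 10/7)² - ⅙ = (-32/7)² - ⅙ = 1024/49 - ⅙ = 6095/294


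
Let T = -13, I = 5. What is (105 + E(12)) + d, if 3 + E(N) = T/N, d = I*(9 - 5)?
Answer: 1451/12 ≈ 120.92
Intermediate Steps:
d = 20 (d = 5*(9 - 5) = 5*4 = 20)
E(N) = -3 - 13/N
(105 + E(12)) + d = (105 + (-3 - 13/12)) + 20 = (105 - 49/12) + 20 = 1211/12 + 20 = 1451/12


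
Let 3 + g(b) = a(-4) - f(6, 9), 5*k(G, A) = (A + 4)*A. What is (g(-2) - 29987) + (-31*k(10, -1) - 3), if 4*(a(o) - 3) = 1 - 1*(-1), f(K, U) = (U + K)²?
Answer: -301959/10 ≈ -30196.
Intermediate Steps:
k(G, A) = A*(4 + A)/5 (k(G, A) = ((A + 4)*A)/5 = ((4 + A)*A)/5 = (A*(4 + A))/5 = A*(4 + A)/5)
f(K, U) = (K + U)²
a(o) = 7/2 (a(o) = 3 + (1 - 1*(-1))/4 = 3 + (1 + 1)/4 = 3 + (¼)*2 = 3 + ½ = 7/2)
g(b) = -449/2 (g(b) = -3 + (7/2 - (6 + 9)²) = -3 + (7/2 - 1*15²) = -3 + (7/2 - 1*225) = -3 + (7/2 - 225) = -3 - 443/2 = -449/2)
(g(-2) - 29987) + (-31*k(10, -1) - 3) = (-449/2 - 29987) + (-31*(-1)*(4 - 1)/5 - 3) = -60423/2 + (-31*(-1)*3/5 - 3) = -60423/2 + (-31*(-⅗) - 3) = -60423/2 + (93/5 - 3) = -60423/2 + 78/5 = -301959/10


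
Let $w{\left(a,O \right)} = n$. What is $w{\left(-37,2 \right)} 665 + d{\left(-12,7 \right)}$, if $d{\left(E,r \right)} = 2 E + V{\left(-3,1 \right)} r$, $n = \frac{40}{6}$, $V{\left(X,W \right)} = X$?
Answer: $\frac{13165}{3} \approx 4388.3$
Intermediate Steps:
$n = \frac{20}{3}$ ($n = 40 \cdot \frac{1}{6} = \frac{20}{3} \approx 6.6667$)
$w{\left(a,O \right)} = \frac{20}{3}$
$d{\left(E,r \right)} = - 3 r + 2 E$ ($d{\left(E,r \right)} = 2 E - 3 r = - 3 r + 2 E$)
$w{\left(-37,2 \right)} 665 + d{\left(-12,7 \right)} = \frac{20}{3} \cdot 665 + \left(\left(-3\right) 7 + 2 \left(-12\right)\right) = \frac{13300}{3} - 45 = \frac{13165}{3}$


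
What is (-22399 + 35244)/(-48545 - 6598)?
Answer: -12845/55143 ≈ -0.23294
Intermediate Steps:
(-22399 + 35244)/(-48545 - 6598) = 12845/(-55143) = 12845*(-1/55143) = -12845/55143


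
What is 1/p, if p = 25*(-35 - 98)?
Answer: -1/3325 ≈ -0.00030075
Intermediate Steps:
p = -3325 (p = 25*(-133) = -3325)
1/p = 1/(-3325) = -1/3325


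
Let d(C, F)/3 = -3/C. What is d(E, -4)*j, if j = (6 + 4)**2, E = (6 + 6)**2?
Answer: -25/4 ≈ -6.2500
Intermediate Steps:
E = 144 (E = 12**2 = 144)
j = 100 (j = 10**2 = 100)
d(C, F) = -9/C (d(C, F) = 3*(-3/C) = -9/C)
d(E, -4)*j = -9/144*100 = -9*1/144*100 = -1/16*100 = -25/4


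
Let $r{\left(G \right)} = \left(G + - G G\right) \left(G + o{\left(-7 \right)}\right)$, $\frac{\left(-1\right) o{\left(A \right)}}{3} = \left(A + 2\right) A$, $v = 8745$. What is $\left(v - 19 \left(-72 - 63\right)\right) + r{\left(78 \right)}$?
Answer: $173472$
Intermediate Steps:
$o{\left(A \right)} = - 3 A \left(2 + A\right)$ ($o{\left(A \right)} = - 3 \left(A + 2\right) A = - 3 \left(2 + A\right) A = - 3 A \left(2 + A\right)$)
$r{\left(G \right)} = \left(-105 + G\right) \left(G - G^{2}\right)$ ($r{\left(G \right)} = \left(G + - G G\right) \left(G - - 21 \left(2 - 7\right)\right) = \left(G - G^{2}\right) \left(G - \left(-21\right) \left(-5\right)\right) = \left(G - G^{2}\right) \left(G - 105\right) = \left(G - G^{2}\right) \left(-105 + G\right) = \left(-105 + G\right) \left(G - G^{2}\right)$)
$\left(v - 19 \left(-72 - 63\right)\right) + r{\left(78 \right)} = \left(8745 - 19 \left(-72 - 63\right)\right) + 78 \left(-105 - 78^{2} + 106 \cdot 78\right) = \left(8745 - -2565\right) + 78 \left(-105 - 6084 + 8268\right) = \left(8745 + 2565\right) + 78 \left(-105 - 6084 + 8268\right) = 11310 + 78 \cdot 2079 = 11310 + 162162 = 173472$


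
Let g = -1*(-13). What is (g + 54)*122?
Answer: 8174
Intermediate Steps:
g = 13
(g + 54)*122 = (13 + 54)*122 = 67*122 = 8174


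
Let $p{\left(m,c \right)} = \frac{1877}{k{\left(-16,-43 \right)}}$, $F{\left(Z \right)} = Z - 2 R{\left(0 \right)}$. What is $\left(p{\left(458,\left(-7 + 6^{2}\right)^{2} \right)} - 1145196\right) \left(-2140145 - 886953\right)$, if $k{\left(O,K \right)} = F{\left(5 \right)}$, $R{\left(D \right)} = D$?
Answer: $\frac{17327420743094}{5} \approx 3.4655 \cdot 10^{12}$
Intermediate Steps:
$F{\left(Z \right)} = Z$ ($F{\left(Z \right)} = Z - 0 = Z + 0 = Z$)
$k{\left(O,K \right)} = 5$
$p{\left(m,c \right)} = \frac{1877}{5}$
$\left(p{\left(458,\left(-7 + 6^{2}\right)^{2} \right)} - 1145196\right) \left(-2140145 - 886953\right) = \left(\frac{1877}{5} - 1145196\right) \left(-2140145 - 886953\right) = \left(- \frac{5724103}{5}\right) \left(-3027098\right) = \frac{17327420743094}{5}$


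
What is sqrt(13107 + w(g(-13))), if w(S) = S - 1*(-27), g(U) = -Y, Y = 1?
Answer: sqrt(13133) ≈ 114.60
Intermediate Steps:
g(U) = -1 (g(U) = -1*1 = -1)
w(S) = 27 + S (w(S) = S + 27 = 27 + S)
sqrt(13107 + w(g(-13))) = sqrt(13107 + (27 - 1)) = sqrt(13107 + 26) = sqrt(13133)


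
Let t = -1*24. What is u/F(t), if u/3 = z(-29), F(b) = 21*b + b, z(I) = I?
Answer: 29/176 ≈ 0.16477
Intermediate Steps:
t = -24
F(b) = 22*b
u = -87 (u = 3*(-29) = -87)
u/F(t) = -87/(22*(-24)) = -87/(-528) = -87*(-1/528) = 29/176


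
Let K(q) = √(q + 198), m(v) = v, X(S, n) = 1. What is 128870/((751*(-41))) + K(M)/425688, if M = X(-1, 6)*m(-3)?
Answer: -128870/30791 + √195/425688 ≈ -4.1853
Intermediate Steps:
M = -3 (M = 1*(-3) = -3)
K(q) = √(198 + q)
128870/((751*(-41))) + K(M)/425688 = 128870/((751*(-41))) + √(198 - 3)/425688 = 128870/(-30791) + √195*(1/425688) = 128870*(-1/30791) + √195/425688 = -128870/30791 + √195/425688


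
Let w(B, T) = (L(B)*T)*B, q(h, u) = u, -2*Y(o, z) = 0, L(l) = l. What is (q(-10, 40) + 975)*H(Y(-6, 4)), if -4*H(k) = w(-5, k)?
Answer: 0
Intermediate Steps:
Y(o, z) = 0 (Y(o, z) = -1/2*0 = 0)
w(B, T) = T*B**2 (w(B, T) = (B*T)*B = T*B**2)
H(k) = -25*k/4 (H(k) = -k*(-5)**2/4 = -k*25/4 = -25*k/4)
(q(-10, 40) + 975)*H(Y(-6, 4)) = (40 + 975)*(-25/4*0) = 1015*0 = 0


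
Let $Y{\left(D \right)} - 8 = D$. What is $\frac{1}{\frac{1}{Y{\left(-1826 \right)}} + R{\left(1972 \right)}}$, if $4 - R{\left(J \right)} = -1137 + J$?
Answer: $- \frac{1818}{1510759} \approx -0.0012034$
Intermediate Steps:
$Y{\left(D \right)} = 8 + D$
$R{\left(J \right)} = 1141 - J$ ($R{\left(J \right)} = 4 - \left(-1137 + J\right) = 1141 - J$)
$\frac{1}{\frac{1}{Y{\left(-1826 \right)}} + R{\left(1972 \right)}} = \frac{1}{\frac{1}{8 - 1826} + \left(1141 - 1972\right)} = \frac{1}{\frac{1}{-1818} + \left(1141 - 1972\right)} = \frac{1}{- \frac{1}{1818} - 831} = \frac{1}{- \frac{1510759}{1818}} = - \frac{1818}{1510759}$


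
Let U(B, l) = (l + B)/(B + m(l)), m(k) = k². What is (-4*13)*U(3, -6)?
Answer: 4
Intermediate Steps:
U(B, l) = (B + l)/(B + l²) (U(B, l) = (l + B)/(B + l²) = (B + l)/(B + l²))
(-4*13)*U(3, -6) = (-4*13)*((3 - 6)/(3 + (-6)²)) = -52*(-3)/(3 + 36) = -52*(-3)/39 = -4*(-3)/3 = -52*(-1/13) = 4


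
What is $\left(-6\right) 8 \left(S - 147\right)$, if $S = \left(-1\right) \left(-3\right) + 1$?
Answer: $6864$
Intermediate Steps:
$S = 4$ ($S = 3 + 1 = 4$)
$\left(-6\right) 8 \left(S - 147\right) = \left(-6\right) 8 \left(4 - 147\right) = \left(-48\right) \left(-143\right) = 6864$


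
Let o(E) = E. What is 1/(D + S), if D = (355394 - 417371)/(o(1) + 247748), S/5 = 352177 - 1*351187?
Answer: 82583/408765191 ≈ 0.00020203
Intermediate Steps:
S = 4950 (S = 5*(352177 - 1*351187) = 5*(352177 - 351187) = 5*990 = 4950)
D = -20659/82583 (D = (355394 - 417371)/(1 + 247748) = -61977/247749 = -61977*1/247749 = -20659/82583 ≈ -0.25016)
1/(D + S) = 1/(-20659/82583 + 4950) = 1/(408765191/82583) = 82583/408765191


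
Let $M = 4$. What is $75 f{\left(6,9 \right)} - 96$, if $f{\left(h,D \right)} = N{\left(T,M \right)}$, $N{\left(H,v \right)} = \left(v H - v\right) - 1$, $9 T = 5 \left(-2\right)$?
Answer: $- \frac{2413}{3} \approx -804.33$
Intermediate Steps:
$T = - \frac{10}{9}$ ($T = \frac{5 \left(-2\right)}{9} = \frac{1}{9} \left(-10\right) = - \frac{10}{9} \approx -1.1111$)
$N{\left(H,v \right)} = -1 - v + H v$ ($N{\left(H,v \right)} = \left(H v - v\right) - 1 = \left(- v + H v\right) - 1 = -1 - v + H v$)
$f{\left(h,D \right)} = - \frac{85}{9}$ ($f{\left(h,D \right)} = -1 - 4 - \frac{40}{9} = - \frac{85}{9}$)
$75 f{\left(6,9 \right)} - 96 = 75 \left(- \frac{85}{9}\right) - 96 = - \frac{2125}{3} - 96 = - \frac{2413}{3}$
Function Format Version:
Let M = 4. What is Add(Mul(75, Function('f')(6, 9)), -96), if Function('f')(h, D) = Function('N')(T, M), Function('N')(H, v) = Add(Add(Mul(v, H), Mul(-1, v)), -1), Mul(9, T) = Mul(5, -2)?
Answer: Rational(-2413, 3) ≈ -804.33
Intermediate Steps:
T = Rational(-10, 9) (T = Mul(Rational(1, 9), Mul(5, -2)) = Mul(Rational(1, 9), -10) = Rational(-10, 9) ≈ -1.1111)
Function('N')(H, v) = Add(-1, Mul(-1, v), Mul(H, v)) (Function('N')(H, v) = Add(Add(Mul(H, v), Mul(-1, v)), -1) = Add(Add(Mul(-1, v), Mul(H, v)), -1) = Add(-1, Mul(-1, v), Mul(H, v)))
Function('f')(h, D) = Rational(-85, 9) (Function('f')(h, D) = Add(-1, Mul(-1, 4), Mul(Rational(-10, 9), 4)) = Add(-1, -4, Rational(-40, 9)) = Rational(-85, 9))
Add(Mul(75, Function('f')(6, 9)), -96) = Add(Mul(75, Rational(-85, 9)), -96) = Add(Rational(-2125, 3), -96) = Rational(-2413, 3)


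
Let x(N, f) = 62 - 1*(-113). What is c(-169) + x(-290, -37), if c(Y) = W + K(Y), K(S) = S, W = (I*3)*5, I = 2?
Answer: 36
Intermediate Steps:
W = 30 (W = (2*3)*5 = 6*5 = 30)
c(Y) = 30 + Y
x(N, f) = 175 (x(N, f) = 62 + 113 = 175)
c(-169) + x(-290, -37) = (30 - 169) + 175 = -139 + 175 = 36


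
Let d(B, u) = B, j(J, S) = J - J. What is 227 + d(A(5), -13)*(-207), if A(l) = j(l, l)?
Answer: 227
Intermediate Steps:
j(J, S) = 0
A(l) = 0
227 + d(A(5), -13)*(-207) = 227 + 0*(-207) = 227 + 0 = 227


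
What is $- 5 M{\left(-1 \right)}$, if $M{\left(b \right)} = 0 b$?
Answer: $0$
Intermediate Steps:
$M{\left(b \right)} = 0$
$- 5 M{\left(-1 \right)} = \left(-5\right) 0 = 0$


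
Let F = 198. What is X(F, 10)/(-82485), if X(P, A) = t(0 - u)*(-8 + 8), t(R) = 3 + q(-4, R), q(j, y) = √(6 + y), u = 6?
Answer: 0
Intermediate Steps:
t(R) = 3 + √(6 + R)
X(P, A) = 0 (X(P, A) = (3 + √(6 + (0 - 1*6)))*(-8 + 8) = (3 + √(6 + (0 - 6)))*0 = (3 + √(6 - 6))*0 = (3 + √0)*0 = (3 + 0)*0 = 3*0 = 0)
X(F, 10)/(-82485) = 0/(-82485) = 0*(-1/82485) = 0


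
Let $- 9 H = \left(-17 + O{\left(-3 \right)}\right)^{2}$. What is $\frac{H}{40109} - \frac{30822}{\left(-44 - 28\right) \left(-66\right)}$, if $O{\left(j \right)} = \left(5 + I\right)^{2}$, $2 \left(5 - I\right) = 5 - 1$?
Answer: $- \frac{2083175}{320872} \approx -6.4922$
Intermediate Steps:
$I = 3$ ($I = 5 - \frac{5 - 1}{2} = 5 - 2 = 3$)
$O{\left(j \right)} = 64$ ($O{\left(j \right)} = \left(5 + 3\right)^{2} = 8^{2} = 64$)
$H = - \frac{2209}{9}$ ($H = - \frac{\left(-17 + 64\right)^{2}}{9} = - \frac{47^{2}}{9} = \left(- \frac{1}{9}\right) 2209 = - \frac{2209}{9} \approx -245.44$)
$\frac{H}{40109} - \frac{30822}{\left(-44 - 28\right) \left(-66\right)} = - \frac{2209}{9 \cdot 40109} - \frac{30822}{\left(-44 - 28\right) \left(-66\right)} = \left(- \frac{2209}{9}\right) \frac{1}{40109} - \frac{30822}{\left(-72\right) \left(-66\right)} = - \frac{2209}{360981} - \frac{30822}{4752} = - \frac{2209}{360981} - \frac{467}{72} = - \frac{2083175}{320872}$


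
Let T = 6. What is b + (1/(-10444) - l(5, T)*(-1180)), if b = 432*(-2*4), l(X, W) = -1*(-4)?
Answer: 13201215/10444 ≈ 1264.0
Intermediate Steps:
l(X, W) = 4
b = -3456 (b = 432*(-8) = -3456)
b + (1/(-10444) - l(5, T)*(-1180)) = -3456 + (1/(-10444) - 4*(-1180)) = -3456 + (-1/10444 - 1*(-4720)) = -3456 + (-1/10444 + 4720) = -3456 + 49295679/10444 = 13201215/10444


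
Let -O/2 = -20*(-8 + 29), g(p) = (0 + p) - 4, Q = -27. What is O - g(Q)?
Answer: 871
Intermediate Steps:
g(p) = -4 + p (g(p) = p - 4 = -4 + p)
O = 840 (O = -(-40)*(-8 + 29) = -(-40)*21 = -2*(-420) = 840)
O - g(Q) = 840 - (-4 - 27) = 840 - 1*(-31) = 840 + 31 = 871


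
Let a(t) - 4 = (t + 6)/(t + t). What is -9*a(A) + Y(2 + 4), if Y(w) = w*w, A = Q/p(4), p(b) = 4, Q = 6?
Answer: -45/2 ≈ -22.500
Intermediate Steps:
A = 3/2 (A = 6/4 = 6*(1/4) = 3/2 ≈ 1.5000)
Y(w) = w**2
a(t) = 4 + (6 + t)/(2*t) (a(t) = 4 + (t + 6)/(t + t) = 4 + (6 + t)/((2*t)) = 4 + (6 + t)*(1/(2*t)) = 4 + (6 + t)/(2*t))
-9*a(A) + Y(2 + 4) = -9*(9/2 + 3/(3/2)) + (2 + 4)**2 = -9*(9/2 + 3*(2/3)) + 6**2 = -9*(9/2 + 2) + 36 = -9*13/2 + 36 = -117/2 + 36 = -45/2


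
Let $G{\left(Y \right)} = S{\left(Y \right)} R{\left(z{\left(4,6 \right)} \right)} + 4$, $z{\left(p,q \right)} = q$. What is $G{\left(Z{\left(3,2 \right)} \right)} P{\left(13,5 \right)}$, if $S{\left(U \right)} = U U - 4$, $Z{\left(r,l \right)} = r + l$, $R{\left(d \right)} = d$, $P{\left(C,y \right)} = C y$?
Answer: $8450$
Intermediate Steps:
$Z{\left(r,l \right)} = l + r$
$S{\left(U \right)} = -4 + U^{2}$ ($S{\left(U \right)} = U^{2} - 4 = -4 + U^{2}$)
$G{\left(Y \right)} = -20 + 6 Y^{2}$ ($G{\left(Y \right)} = \left(-4 + Y^{2}\right) 6 + 4 = \left(-24 + 6 Y^{2}\right) + 4 = -20 + 6 Y^{2}$)
$G{\left(Z{\left(3,2 \right)} \right)} P{\left(13,5 \right)} = \left(-20 + 6 \left(2 + 3\right)^{2}\right) 13 \cdot 5 = \left(-20 + 6 \cdot 5^{2}\right) 65 = \left(-20 + 6 \cdot 25\right) 65 = \left(-20 + 150\right) 65 = 130 \cdot 65 = 8450$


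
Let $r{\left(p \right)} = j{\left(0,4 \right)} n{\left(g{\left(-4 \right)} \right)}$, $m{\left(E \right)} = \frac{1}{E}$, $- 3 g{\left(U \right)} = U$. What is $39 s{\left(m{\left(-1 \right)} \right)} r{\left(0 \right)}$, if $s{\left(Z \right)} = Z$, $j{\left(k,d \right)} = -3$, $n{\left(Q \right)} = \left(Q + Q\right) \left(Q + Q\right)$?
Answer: $832$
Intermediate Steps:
$g{\left(U \right)} = - \frac{U}{3}$
$n{\left(Q \right)} = 4 Q^{2}$ ($n{\left(Q \right)} = 2 Q 2 Q = 4 Q^{2}$)
$r{\left(p \right)} = - \frac{64}{3}$ ($r{\left(p \right)} = - 3 \cdot 4 \left(\left(- \frac{1}{3}\right) \left(-4\right)\right)^{2} = - 3 \cdot 4 \left(\frac{4}{3}\right)^{2} = - 3 \cdot 4 \cdot \frac{16}{9} = \left(-3\right) \frac{64}{9} = - \frac{64}{3}$)
$39 s{\left(m{\left(-1 \right)} \right)} r{\left(0 \right)} = \frac{39}{-1} \left(- \frac{64}{3}\right) = 39 \left(-1\right) \left(- \frac{64}{3}\right) = \left(-39\right) \left(- \frac{64}{3}\right) = 832$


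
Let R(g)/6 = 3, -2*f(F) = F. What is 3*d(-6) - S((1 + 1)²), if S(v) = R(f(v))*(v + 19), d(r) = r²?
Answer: -306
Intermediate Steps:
f(F) = -F/2
R(g) = 18 (R(g) = 6*3 = 18)
S(v) = 342 + 18*v (S(v) = 18*(v + 19) = 18*(19 + v) = 342 + 18*v)
3*d(-6) - S((1 + 1)²) = 3*(-6)² - (342 + 18*(1 + 1)²) = 3*36 - (342 + 18*2²) = 108 - (342 + 18*4) = 108 - (342 + 72) = 108 - 1*414 = 108 - 414 = -306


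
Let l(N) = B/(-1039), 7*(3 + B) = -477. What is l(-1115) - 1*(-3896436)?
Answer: 28338779526/7273 ≈ 3.8964e+6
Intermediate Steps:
B = -498/7 (B = -3 + (⅐)*(-477) = -3 - 477/7 = -498/7 ≈ -71.143)
l(N) = 498/7273 (l(N) = -498/7/(-1039) = -498/7*(-1/1039) = 498/7273)
l(-1115) - 1*(-3896436) = 498/7273 - 1*(-3896436) = 498/7273 + 3896436 = 28338779526/7273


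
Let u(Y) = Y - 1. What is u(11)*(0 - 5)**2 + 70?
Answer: 320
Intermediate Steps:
u(Y) = -1 + Y
u(11)*(0 - 5)**2 + 70 = (-1 + 11)*(0 - 5)**2 + 70 = 10*(-5)**2 + 70 = 10*25 + 70 = 250 + 70 = 320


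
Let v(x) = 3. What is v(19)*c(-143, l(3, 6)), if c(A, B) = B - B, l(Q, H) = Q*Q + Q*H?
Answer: 0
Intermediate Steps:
l(Q, H) = Q² + H*Q
c(A, B) = 0
v(19)*c(-143, l(3, 6)) = 3*0 = 0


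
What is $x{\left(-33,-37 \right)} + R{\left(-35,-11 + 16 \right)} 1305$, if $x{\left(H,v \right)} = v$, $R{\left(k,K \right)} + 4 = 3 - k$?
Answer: $44333$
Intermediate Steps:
$R{\left(k,K \right)} = -1 - k$ ($R{\left(k,K \right)} = -4 - \left(-3 + k\right) = -1 - k$)
$x{\left(-33,-37 \right)} + R{\left(-35,-11 + 16 \right)} 1305 = -37 + \left(-1 - -35\right) 1305 = -37 + \left(-1 + 35\right) 1305 = -37 + 34 \cdot 1305 = -37 + 44370 = 44333$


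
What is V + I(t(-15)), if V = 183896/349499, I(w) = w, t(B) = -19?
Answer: -6456585/349499 ≈ -18.474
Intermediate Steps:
V = 183896/349499 (V = 183896*(1/349499) = 183896/349499 ≈ 0.52617)
V + I(t(-15)) = 183896/349499 - 19 = -6456585/349499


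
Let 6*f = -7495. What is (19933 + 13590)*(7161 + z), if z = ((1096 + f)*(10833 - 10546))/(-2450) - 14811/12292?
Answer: 7922390207771/32925 ≈ 2.4062e+8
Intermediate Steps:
f = -7495/6 (f = (⅙)*(-7495) = -7495/6 ≈ -1249.2)
z = 3857564/230475 (z = ((1096 - 7495/6)*(10833 - 10546))/(-2450) - 14811/12292 = -919/6*287*(-1/2450) - 14811*1/12292 = -263753/6*(-1/2450) - 14811/12292 = 37679/2100 - 14811/12292 = 3857564/230475 ≈ 16.737)
(19933 + 13590)*(7161 + z) = (19933 + 13590)*(7161 + 3857564/230475) = 33523*(1654289039/230475) = 7922390207771/32925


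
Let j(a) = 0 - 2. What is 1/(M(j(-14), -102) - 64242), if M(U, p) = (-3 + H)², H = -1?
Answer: -1/64226 ≈ -1.5570e-5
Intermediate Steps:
j(a) = -2
M(U, p) = 16 (M(U, p) = (-3 - 1)² = (-4)² = 16)
1/(M(j(-14), -102) - 64242) = 1/(16 - 64242) = 1/(-64226) = -1/64226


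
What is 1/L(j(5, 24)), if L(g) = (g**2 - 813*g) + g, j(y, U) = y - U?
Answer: 1/15789 ≈ 6.3335e-5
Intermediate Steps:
L(g) = g**2 - 812*g
1/L(j(5, 24)) = 1/((5 - 1*24)*(-812 + (5 - 1*24))) = 1/((5 - 24)*(-812 + (5 - 24))) = 1/(-19*(-812 - 19)) = 1/(-19*(-831)) = 1/15789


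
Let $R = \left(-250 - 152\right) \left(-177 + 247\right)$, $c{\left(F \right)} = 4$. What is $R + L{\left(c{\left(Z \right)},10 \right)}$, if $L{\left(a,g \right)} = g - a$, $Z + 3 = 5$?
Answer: $-28134$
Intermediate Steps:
$Z = 2$ ($Z = -3 + 5 = 2$)
$R = -28140$ ($R = \left(-402\right) 70 = -28140$)
$R + L{\left(c{\left(Z \right)},10 \right)} = -28140 + \left(10 - 4\right) = -28140 + 6 = -28134$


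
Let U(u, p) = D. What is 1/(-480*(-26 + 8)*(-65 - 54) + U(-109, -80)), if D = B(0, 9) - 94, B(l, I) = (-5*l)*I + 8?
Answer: -1/1028246 ≈ -9.7253e-7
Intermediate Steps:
B(l, I) = 8 - 5*I*l (B(l, I) = -5*I*l + 8 = 8 - 5*I*l)
D = -86 (D = (8 - 5*9*0) - 94 = (8 + 0) - 94 = 8 - 94 = -86)
U(u, p) = -86
1/(-480*(-26 + 8)*(-65 - 54) + U(-109, -80)) = 1/(-480*(-26 + 8)*(-65 - 54) - 86) = 1/(-(-8640)*(-119) - 86) = 1/(-480*2142 - 86) = 1/(-1028160 - 86) = 1/(-1028246) = -1/1028246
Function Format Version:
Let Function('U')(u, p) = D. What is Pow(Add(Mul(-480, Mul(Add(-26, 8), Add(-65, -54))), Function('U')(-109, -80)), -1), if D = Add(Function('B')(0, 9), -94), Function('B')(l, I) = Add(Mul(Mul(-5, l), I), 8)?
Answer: Rational(-1, 1028246) ≈ -9.7253e-7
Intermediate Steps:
Function('B')(l, I) = Add(8, Mul(-5, I, l)) (Function('B')(l, I) = Add(Mul(-5, I, l), 8) = Add(8, Mul(-5, I, l)))
D = -86 (D = Add(Add(8, Mul(-5, 9, 0)), -94) = Add(Add(8, 0), -94) = Add(8, -94) = -86)
Function('U')(u, p) = -86
Pow(Add(Mul(-480, Mul(Add(-26, 8), Add(-65, -54))), Function('U')(-109, -80)), -1) = Pow(Add(Mul(-480, Mul(Add(-26, 8), Add(-65, -54))), -86), -1) = Pow(Add(Mul(-480, Mul(-18, -119)), -86), -1) = Pow(Add(Mul(-480, 2142), -86), -1) = Pow(Add(-1028160, -86), -1) = Pow(-1028246, -1) = Rational(-1, 1028246)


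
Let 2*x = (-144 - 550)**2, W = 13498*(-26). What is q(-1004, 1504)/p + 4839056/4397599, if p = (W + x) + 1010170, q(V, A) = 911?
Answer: 4359350174929/3958015003960 ≈ 1.1014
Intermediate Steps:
W = -350948
x = 240818 (x = (-144 - 550)**2/2 = (1/2)*(-694)**2 = (1/2)*481636 = 240818)
p = 900040 (p = (-350948 + 240818) + 1010170 = -110130 + 1010170 = 900040)
q(-1004, 1504)/p + 4839056/4397599 = 911/900040 + 4839056/4397599 = 4359350174929/3958015003960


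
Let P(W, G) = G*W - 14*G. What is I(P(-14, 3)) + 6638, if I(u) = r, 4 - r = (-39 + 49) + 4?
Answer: 6628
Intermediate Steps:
P(W, G) = -14*G + G*W
r = -10 (r = 4 - ((-39 + 49) + 4) = 4 - (10 + 4) = 4 - 1*14 = 4 - 14 = -10)
I(u) = -10
I(P(-14, 3)) + 6638 = -10 + 6638 = 6628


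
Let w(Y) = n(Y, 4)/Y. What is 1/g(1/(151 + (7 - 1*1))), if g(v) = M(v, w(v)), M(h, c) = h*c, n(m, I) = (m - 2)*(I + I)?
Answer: -157/2504 ≈ -0.062700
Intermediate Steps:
n(m, I) = 2*I*(-2 + m) (n(m, I) = (-2 + m)*(2*I) = 2*I*(-2 + m))
w(Y) = (-16 + 8*Y)/Y (w(Y) = (2*4*(-2 + Y))/Y = (-16 + 8*Y)/Y)
M(h, c) = c*h
g(v) = v*(8 - 16/v) (g(v) = (8 - 16/v)*v = v*(8 - 16/v))
1/g(1/(151 + (7 - 1*1))) = 1/(-16 + 8/(151 + (7 - 1*1))) = 1/(-16 + 8/(151 + (7 - 1))) = 1/(-16 + 8/(151 + 6)) = 1/(-16 + 8/157) = 1/(-2504/157) = -157/2504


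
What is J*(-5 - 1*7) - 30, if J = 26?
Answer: -342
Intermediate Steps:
J*(-5 - 1*7) - 30 = 26*(-5 - 1*7) - 30 = 26*(-5 - 7) - 30 = 26*(-12) - 30 = -312 - 30 = -342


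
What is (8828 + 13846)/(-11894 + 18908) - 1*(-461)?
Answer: 542688/1169 ≈ 464.23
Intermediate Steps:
(8828 + 13846)/(-11894 + 18908) - 1*(-461) = 22674/7014 + 461 = 22674*(1/7014) + 461 = 3779/1169 + 461 = 542688/1169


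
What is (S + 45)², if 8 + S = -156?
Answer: 14161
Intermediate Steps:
S = -164 (S = -8 - 156 = -164)
(S + 45)² = (-164 + 45)² = (-119)² = 14161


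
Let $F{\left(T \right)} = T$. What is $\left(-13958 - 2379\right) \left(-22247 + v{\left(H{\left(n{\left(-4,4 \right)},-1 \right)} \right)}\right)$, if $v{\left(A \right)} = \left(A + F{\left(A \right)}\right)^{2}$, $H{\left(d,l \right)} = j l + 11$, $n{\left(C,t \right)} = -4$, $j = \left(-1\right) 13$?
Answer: $325808791$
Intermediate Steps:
$j = -13$
$H{\left(d,l \right)} = 11 - 13 l$ ($H{\left(d,l \right)} = - 13 l + 11 = 11 - 13 l$)
$v{\left(A \right)} = 4 A^{2}$ ($v{\left(A \right)} = \left(A + A\right)^{2} = \left(2 A\right)^{2} = 4 A^{2}$)
$\left(-13958 - 2379\right) \left(-22247 + v{\left(H{\left(n{\left(-4,4 \right)},-1 \right)} \right)}\right) = \left(-13958 - 2379\right) \left(-22247 + 4 \left(11 - -13\right)^{2}\right) = - 16337 \left(-22247 + 4 \left(11 + 13\right)^{2}\right) = - 16337 \left(-22247 + 4 \cdot 24^{2}\right) = - 16337 \left(-22247 + 4 \cdot 576\right) = - 16337 \left(-22247 + 2304\right) = \left(-16337\right) \left(-19943\right) = 325808791$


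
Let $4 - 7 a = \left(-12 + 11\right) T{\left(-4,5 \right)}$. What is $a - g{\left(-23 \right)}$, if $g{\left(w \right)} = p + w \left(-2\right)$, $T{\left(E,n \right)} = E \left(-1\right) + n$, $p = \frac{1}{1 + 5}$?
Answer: $- \frac{1861}{42} \approx -44.31$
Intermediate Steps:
$p = \frac{1}{6} \approx 0.16667$
$T{\left(E,n \right)} = n - E$ ($T{\left(E,n \right)} = - E + n = n - E$)
$g{\left(w \right)} = \frac{1}{6} - 2 w$ ($g{\left(w \right)} = \frac{1}{6} + w \left(-2\right) = \frac{1}{6} - 2 w$)
$a = \frac{13}{7}$ ($a = \frac{4}{7} - \frac{\left(-12 + 11\right) \left(5 - -4\right)}{7} = \frac{4}{7} - \frac{\left(-1\right) \left(5 + 4\right)}{7} = \frac{4}{7} - \frac{\left(-1\right) 9}{7} = \frac{4}{7} - - \frac{9}{7} = \frac{4}{7} + \frac{9}{7} = \frac{13}{7} \approx 1.8571$)
$a - g{\left(-23 \right)} = \frac{13}{7} - \left(\frac{1}{6} - -46\right) = \frac{13}{7} - \left(\frac{1}{6} + 46\right) = \frac{13}{7} - \frac{277}{6} = - \frac{1861}{42}$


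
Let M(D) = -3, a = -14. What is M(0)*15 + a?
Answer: -59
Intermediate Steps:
M(0)*15 + a = -3*15 - 14 = -45 - 14 = -59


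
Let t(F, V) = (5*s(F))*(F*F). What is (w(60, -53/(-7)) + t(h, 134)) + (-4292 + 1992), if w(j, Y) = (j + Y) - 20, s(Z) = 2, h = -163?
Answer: 1844063/7 ≈ 2.6344e+5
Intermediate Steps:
w(j, Y) = -20 + Y + j (w(j, Y) = (Y + j) - 20 = -20 + Y + j)
t(F, V) = 10*F² (t(F, V) = (5*2)*(F*F) = 10*F²)
(w(60, -53/(-7)) + t(h, 134)) + (-4292 + 1992) = ((-20 - 53/(-7) + 60) + 10*(-163)²) + (-4292 + 1992) = ((-20 - 53*(-⅐) + 60) + 10*26569) - 2300 = ((-20 + 53/7 + 60) + 265690) - 2300 = (333/7 + 265690) - 2300 = 1860163/7 - 2300 = 1844063/7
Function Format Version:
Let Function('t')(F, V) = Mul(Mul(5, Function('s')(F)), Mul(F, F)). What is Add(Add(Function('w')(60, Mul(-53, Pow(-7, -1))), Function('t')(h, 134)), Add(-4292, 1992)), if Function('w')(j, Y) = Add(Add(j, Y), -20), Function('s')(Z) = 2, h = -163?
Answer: Rational(1844063, 7) ≈ 2.6344e+5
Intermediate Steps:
Function('w')(j, Y) = Add(-20, Y, j) (Function('w')(j, Y) = Add(Add(Y, j), -20) = Add(-20, Y, j))
Function('t')(F, V) = Mul(10, Pow(F, 2)) (Function('t')(F, V) = Mul(Mul(5, 2), Mul(F, F)) = Mul(10, Pow(F, 2)))
Add(Add(Function('w')(60, Mul(-53, Pow(-7, -1))), Function('t')(h, 134)), Add(-4292, 1992)) = Add(Add(Add(-20, Mul(-53, Pow(-7, -1)), 60), Mul(10, Pow(-163, 2))), Add(-4292, 1992)) = Add(Add(Add(-20, Mul(-53, Rational(-1, 7)), 60), Mul(10, 26569)), -2300) = Add(Add(Add(-20, Rational(53, 7), 60), 265690), -2300) = Add(Add(Rational(333, 7), 265690), -2300) = Add(Rational(1860163, 7), -2300) = Rational(1844063, 7)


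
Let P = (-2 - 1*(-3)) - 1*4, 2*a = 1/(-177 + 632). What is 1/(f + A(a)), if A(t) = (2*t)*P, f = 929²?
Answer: 455/392683652 ≈ 1.1587e-6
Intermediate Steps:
a = 1/910 (a = 1/(2*(-177 + 632)) = (½)/455 = (½)*(1/455) = 1/910 ≈ 0.0010989)
f = 863041
P = -3 (P = (-2 + 3) - 4 = 1 - 4 = -3)
A(t) = -6*t (A(t) = (2*t)*(-3) = -6*t)
1/(f + A(a)) = 1/(863041 - 6*1/910) = 1/(863041 - 3/455) = 1/(392683652/455) = 455/392683652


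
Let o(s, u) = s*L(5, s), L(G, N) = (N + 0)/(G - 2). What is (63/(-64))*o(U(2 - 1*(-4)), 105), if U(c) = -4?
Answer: -21/4 ≈ -5.2500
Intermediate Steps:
L(G, N) = N/(-2 + G)
o(s, u) = s²/3 (o(s, u) = s*(s/(-2 + 5)) = s*(s/3) = s²/3)
(63/(-64))*o(U(2 - 1*(-4)), 105) = (63/(-64))*((⅓)*(-4)²) = (63*(-1/64))*((⅓)*16) = -63/64*16/3 = -21/4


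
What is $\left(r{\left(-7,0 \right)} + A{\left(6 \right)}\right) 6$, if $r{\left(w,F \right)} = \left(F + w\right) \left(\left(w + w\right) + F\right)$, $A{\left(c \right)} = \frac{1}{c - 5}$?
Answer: $594$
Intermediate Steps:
$A{\left(c \right)} = \frac{1}{-5 + c}$
$r{\left(w,F \right)} = \left(F + w\right) \left(F + 2 w\right)$ ($r{\left(w,F \right)} = \left(F + w\right) \left(2 w + F\right) = \left(F + w\right) \left(F + 2 w\right)$)
$\left(r{\left(-7,0 \right)} + A{\left(6 \right)}\right) 6 = \left(\left(0^{2} + 2 \left(-7\right)^{2} + 3 \cdot 0 \left(-7\right)\right) + \frac{1}{-5 + 6}\right) 6 = \left(\left(0 + 2 \cdot 49 + 0\right) + 1^{-1}\right) 6 = \left(\left(0 + 98 + 0\right) + 1\right) 6 = \left(98 + 1\right) 6 = 99 \cdot 6 = 594$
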